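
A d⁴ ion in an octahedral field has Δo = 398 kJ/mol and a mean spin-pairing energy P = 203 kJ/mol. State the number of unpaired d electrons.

2

Here Δo > P (398 > 203), so the low-spin state is favoured.
Configuration: t₂g⁴ eg⁰.
Unpaired electrons: 2.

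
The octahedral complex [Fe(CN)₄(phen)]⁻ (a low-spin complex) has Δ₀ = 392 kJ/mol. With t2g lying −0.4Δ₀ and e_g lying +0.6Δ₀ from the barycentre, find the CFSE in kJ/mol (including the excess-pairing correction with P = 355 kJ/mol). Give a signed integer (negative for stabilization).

Ligand charges: 4×(-1) from CN⁻ and 1×(+0) from phen sum to -4; with overall charge -1, Fe is +3.
Group 8 minus oxidation state +3 gives a d⁵ configuration for Fe³⁺.
Electron filling gives t2g^5 e_g^0.
The orbital stabilization is -2.0Δ₀ = -2.0 × 392 = -784 kJ/mol.
Relative to high-spin t2g^3 e_g^2 (0 paired), the low-spin configuration has 2 additional pairs, contributing +2 × 355 = +710 kJ/mol.
Combining: -784 + 710 = -74 kJ/mol.

-74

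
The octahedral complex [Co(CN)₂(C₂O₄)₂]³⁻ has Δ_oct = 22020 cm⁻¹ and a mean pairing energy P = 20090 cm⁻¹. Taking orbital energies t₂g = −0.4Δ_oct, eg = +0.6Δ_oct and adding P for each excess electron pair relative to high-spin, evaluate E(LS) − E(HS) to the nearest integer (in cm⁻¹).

-3860

Ligand charges: 2×(-1) from CN⁻ and 2×(-2) from C₂O₄²⁻ sum to -6; with overall charge -3, Co is +3.
Co sits in group 9; removing 3 electrons leaves Co³⁺ with 9 − 3 = 6 d electrons.
High-spin: t₂g⁴ eg², CFSE = -0.4Δ_oct = -8808 cm⁻¹.
Low-spin: t₂g⁶ eg⁰, orbital CFSE = -2.4Δ_oct = -52848 cm⁻¹; plus 2 excess pairs × P = +40180 cm⁻¹; total -12668 cm⁻¹.
Thus E(LS) − E(HS) = -3860 cm⁻¹.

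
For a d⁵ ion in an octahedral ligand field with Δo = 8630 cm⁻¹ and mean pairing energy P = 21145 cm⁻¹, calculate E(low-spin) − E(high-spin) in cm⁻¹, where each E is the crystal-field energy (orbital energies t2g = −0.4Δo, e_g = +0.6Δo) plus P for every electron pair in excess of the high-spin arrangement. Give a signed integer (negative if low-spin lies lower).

25030

High-spin: t2g^3 e_g^2, CFSE = 0.0Δo = 0 cm⁻¹.
Low-spin: t2g^5 e_g^0, orbital CFSE = -2.0Δo = -17260 cm⁻¹; plus 2 excess pairs × P = +42290 cm⁻¹; total 25030 cm⁻¹.
Thus E(LS) − E(HS) = 25030 cm⁻¹.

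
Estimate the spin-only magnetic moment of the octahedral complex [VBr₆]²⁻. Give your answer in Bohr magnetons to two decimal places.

1.73 Bohr magnetons

Each Br⁻ contributes -1; 6 × (-1) = -6. With overall charge -2, V is in the +4 oxidation state.
V sits in group 5; removing 4 electrons leaves V⁴⁺ with 5 − 4 = 1 d electrons.
Configuration: t2g^1 e_g^0 → 1 unpaired electron.
μ(spin-only) = √[1(1+2)] = √3 ≈ 1.73 Bohr magnetons.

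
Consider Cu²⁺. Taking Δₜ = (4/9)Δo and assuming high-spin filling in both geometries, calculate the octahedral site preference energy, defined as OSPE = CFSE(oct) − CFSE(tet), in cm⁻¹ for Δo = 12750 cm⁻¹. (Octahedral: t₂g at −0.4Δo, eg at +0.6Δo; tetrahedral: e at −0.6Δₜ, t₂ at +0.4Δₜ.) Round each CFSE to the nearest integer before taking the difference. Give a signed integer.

Group 11 minus oxidation state +2 gives a d⁹ configuration for Cu²⁺.
In an octahedral site d⁹ (HS) is t2g^6 e_g^3, giving CFSE(oct) = -0.6Δo = -7650 cm⁻¹.
In a tetrahedral site the filling is e^4 t2^5: CFSE(tet) = -0.4Δₜ = -0.4 × (4/9)(12750) = -2267 cm⁻¹.
OSPE = CFSE(oct) − CFSE(tet) = -7650 − (-2267) = -5383 cm⁻¹.

-5383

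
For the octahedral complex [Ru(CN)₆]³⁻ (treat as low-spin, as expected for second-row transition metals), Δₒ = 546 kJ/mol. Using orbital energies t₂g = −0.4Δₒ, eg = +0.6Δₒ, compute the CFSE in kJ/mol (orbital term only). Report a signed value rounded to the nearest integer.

-1092

Each CN⁻ contributes -1; 6 × (-1) = -6. With overall charge -3, Ru is in the +3 oxidation state.
Ru is in group 8, so Ru³⁺ is d⁵ (8 − 3 = 5).
Configuration: t₂g⁵ eg⁰.
CFSE(orbital) = 5×(-0.4Δₒ) + 0×(0.6Δₒ) = -2.0Δₒ; with Δₒ = 546 kJ/mol that is -1092 kJ/mol.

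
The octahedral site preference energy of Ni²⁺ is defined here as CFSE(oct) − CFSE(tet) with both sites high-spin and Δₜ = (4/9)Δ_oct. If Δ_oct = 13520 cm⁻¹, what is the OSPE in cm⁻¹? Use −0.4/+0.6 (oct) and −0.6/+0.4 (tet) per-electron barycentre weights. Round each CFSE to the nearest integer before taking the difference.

Ni is in group 10, so Ni²⁺ is d⁸ (10 − 2 = 8).
In an octahedral site d⁸ (HS) is t₂g⁶ eg², giving CFSE(oct) = -1.2Δ_oct = -16224 cm⁻¹.
In a tetrahedral site the filling is e⁴ t₂⁴: CFSE(tet) = -0.8Δₜ = -0.8 × (4/9)(13520) = -4807 cm⁻¹.
OSPE = -16224 − (-4807) = -11417 cm⁻¹.

-11417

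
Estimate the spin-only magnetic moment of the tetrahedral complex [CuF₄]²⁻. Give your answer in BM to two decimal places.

1.73 BM

Each F⁻ contributes -1; 4 × (-1) = -4. With overall charge -2, Cu is in the +2 oxidation state.
Cu sits in group 11; removing 2 electrons leaves Cu²⁺ with 11 − 2 = 9 d electrons.
Tetrahedral fields are weak (Δₜ ≈ 4/9 Δₒ), so electrons fill high-spin.
Configuration: e⁴ t₂⁵ → 1 unpaired electron.
μ(spin-only) = √[1(1+2)] = √3 ≈ 1.73 BM.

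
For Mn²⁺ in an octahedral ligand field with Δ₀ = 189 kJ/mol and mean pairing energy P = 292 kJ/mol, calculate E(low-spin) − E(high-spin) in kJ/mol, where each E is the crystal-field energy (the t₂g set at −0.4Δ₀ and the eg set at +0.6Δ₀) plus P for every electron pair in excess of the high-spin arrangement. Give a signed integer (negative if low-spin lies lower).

Mn²⁺: group 7, so d-count = 7 − 2 = 5.
In the high-spin limit (t₂g³ eg²) the orbital term is 0.0Δ₀ = 0 kJ/mol, with no excess pairing.
For low-spin the configuration is t₂g⁵ eg⁰: orbital energy -2.0 × 189 = -378 kJ/mol, and 2 additional pairs relative to high-spin add 584 kJ/mol, giving 206 kJ/mol.
The difference is 206 − (0) = 206 kJ/mol, so high-spin lies lower.

206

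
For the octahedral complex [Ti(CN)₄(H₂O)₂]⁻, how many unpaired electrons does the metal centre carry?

Ligand charges: 4×(-1) from CN⁻ and 2×(+0) from H₂O sum to -4; with overall charge -1, Ti is +3.
Group 4 minus oxidation state +3 gives a d¹ configuration for Ti³⁺.
Configuration: t₂g¹ eg⁰, giving 1 unpaired electron.

1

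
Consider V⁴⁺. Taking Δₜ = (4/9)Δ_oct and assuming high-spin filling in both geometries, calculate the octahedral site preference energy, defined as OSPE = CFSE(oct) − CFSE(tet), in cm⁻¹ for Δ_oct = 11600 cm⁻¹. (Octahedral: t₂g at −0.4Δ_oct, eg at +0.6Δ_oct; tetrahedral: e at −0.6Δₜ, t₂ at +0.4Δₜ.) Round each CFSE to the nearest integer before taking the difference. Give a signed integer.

V sits in group 5; removing 4 electrons leaves V⁴⁺ with 5 − 4 = 1 d electrons.
Octahedral high-spin t2g^1 e_g^0: CFSE = -0.4 × 11600 = -4640 cm⁻¹.
Tetrahedral: e^1 t2^0, CFSE = 1(−0.6) + 0(+0.4) = -0.6Δₜ = -0.6 × (4/9) × 11600 = -3093 cm⁻¹.
OSPE = CFSE(oct) − CFSE(tet) = -4640 − (-3093) = -1547 cm⁻¹.

-1547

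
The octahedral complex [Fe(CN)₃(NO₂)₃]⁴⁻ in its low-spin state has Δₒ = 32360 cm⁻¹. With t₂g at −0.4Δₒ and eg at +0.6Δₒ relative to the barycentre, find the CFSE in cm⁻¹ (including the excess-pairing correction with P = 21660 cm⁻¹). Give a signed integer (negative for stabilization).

-34344

Ligand charges: 3×(-1) from CN⁻ and 3×(-1) from NO₂⁻ sum to -6; with overall charge -4, Fe is +2.
Fe is in group 8, so Fe²⁺ is d⁶ (8 − 2 = 6).
Configuration: t₂g⁶ eg⁰.
The orbital stabilization is -2.4Δₒ = -2.4 × 32360 = -77664 cm⁻¹.
Relative to high-spin t₂g⁴ eg² (1 paired), the low-spin configuration has 2 additional pairs, contributing +2 × 21660 = +43320 cm⁻¹.
Overall CFSE = -77664 + 43320 = -34344 cm⁻¹.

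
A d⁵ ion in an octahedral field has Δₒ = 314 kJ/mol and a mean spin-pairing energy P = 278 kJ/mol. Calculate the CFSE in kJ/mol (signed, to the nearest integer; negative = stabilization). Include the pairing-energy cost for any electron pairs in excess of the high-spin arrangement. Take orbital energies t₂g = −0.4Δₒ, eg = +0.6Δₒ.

With Δₒ > P the complex is low-spin.
That gives t₂g⁵ eg⁰.
Orbital CFSE = -2.0Δₒ = -2.0 × 314 = -628 kJ/mol.
Excess pairs vs high-spin: 2 − 0 = 2; pairing cost = +556 kJ/mol.
Net CFSE = -628 + 556 = -72 kJ/mol.

-72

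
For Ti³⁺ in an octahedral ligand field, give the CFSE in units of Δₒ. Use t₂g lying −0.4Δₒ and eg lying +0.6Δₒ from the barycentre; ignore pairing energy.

Group 4 minus oxidation state +3 gives a d¹ configuration for Ti³⁺.
For octahedral d¹ the high- and low-spin configurations coincide.
Configuration: t₂g¹ eg⁰.
CFSE = 1(-0.4Δₒ) + 0(0.6Δₒ) = -0.4Δₒ + 0.0Δₒ = -0.4Δₒ.

-0.4 Δₒ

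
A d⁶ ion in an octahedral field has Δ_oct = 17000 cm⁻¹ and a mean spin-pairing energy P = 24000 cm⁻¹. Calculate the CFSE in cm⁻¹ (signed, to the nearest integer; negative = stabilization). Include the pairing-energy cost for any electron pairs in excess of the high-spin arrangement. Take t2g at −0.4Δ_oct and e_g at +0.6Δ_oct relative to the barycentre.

With Δ_oct < P the complex is high-spin.
That gives t2g^4 e_g^2.
Orbital CFSE = -0.4Δ_oct = -0.4 × 17000 = -6800 cm⁻¹.
High-spin has no excess pairs, so no pairing correction applies.

-6800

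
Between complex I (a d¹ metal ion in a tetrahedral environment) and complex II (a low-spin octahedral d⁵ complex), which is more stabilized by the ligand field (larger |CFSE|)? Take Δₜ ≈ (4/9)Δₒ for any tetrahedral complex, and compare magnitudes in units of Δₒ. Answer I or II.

II

I: With tetrahedral geometry the complex is necessarily high-spin; e^1 t2^0, CFSE = -0.6Δₜ ≈ -0.27Δₒ.
II: t2g^5 e_g^0, CFSE = -2.0Δₒ.
So II has the larger |CFSE|.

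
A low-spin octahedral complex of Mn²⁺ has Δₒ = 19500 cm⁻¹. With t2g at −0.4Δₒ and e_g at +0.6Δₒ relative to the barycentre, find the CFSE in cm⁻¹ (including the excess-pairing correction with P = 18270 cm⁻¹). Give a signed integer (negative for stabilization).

-2460

Mn is in group 7, so Mn²⁺ is d⁵ (7 − 2 = 5).
Configuration: t2g^5 e_g^0.
The orbital stabilization is -2.0Δₒ = -2.0 × 19500 = -39000 cm⁻¹.
High-spin d⁵ would be t2g^3 e_g^2 with 0 pairs; low-spin has 2, so 2 excess pairs cost +2P = +36540 cm⁻¹.
Net CFSE = -39000 + 36540 = -2460 cm⁻¹.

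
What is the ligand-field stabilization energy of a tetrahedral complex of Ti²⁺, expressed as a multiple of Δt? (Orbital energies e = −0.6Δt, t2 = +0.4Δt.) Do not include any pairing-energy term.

-1.2 Δt

Group 4 minus oxidation state +2 gives a d² configuration for Ti²⁺.
With tetrahedral geometry the complex is necessarily high-spin.
Configuration: e^2 t2^0.
CFSE = 2(-0.6Δt) + 0(0.4Δt) = -1.2Δt + 0.0Δt = -1.2Δt.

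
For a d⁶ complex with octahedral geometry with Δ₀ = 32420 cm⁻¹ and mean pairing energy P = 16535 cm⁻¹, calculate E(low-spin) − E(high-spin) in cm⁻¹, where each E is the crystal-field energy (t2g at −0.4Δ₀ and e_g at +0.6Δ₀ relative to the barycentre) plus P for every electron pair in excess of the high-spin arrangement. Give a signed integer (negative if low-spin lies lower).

High-spin: t2g^4 e_g^2, CFSE = -0.4Δ₀ = -12968 cm⁻¹.
Low-spin: t2g^6 e_g^0, orbital CFSE = -2.4Δ₀ = -77808 cm⁻¹; plus 2 excess pairs × P = +33070 cm⁻¹; total -44738 cm⁻¹.
E(LS) − E(HS) = -44738 − (-12968) = -31770 cm⁻¹.

-31770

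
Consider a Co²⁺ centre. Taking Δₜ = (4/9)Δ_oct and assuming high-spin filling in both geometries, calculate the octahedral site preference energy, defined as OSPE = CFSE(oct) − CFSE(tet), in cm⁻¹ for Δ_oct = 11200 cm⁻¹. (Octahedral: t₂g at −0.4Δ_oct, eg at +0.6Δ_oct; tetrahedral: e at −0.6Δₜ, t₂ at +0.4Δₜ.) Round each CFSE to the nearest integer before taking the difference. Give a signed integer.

Co sits in group 9; removing 2 electrons leaves Co²⁺ with 9 − 2 = 7 d electrons.
Octahedral high-spin t₂g⁵ eg²: CFSE = -0.8 × 11200 = -8960 cm⁻¹.
Tetrahedral e⁴ t₂³ gives -1.2Δₜ = -1.2 × (4/9) × 11200 = -5973 cm⁻¹.
OSPE = -8960 − (-5973) = -2987 cm⁻¹.

-2987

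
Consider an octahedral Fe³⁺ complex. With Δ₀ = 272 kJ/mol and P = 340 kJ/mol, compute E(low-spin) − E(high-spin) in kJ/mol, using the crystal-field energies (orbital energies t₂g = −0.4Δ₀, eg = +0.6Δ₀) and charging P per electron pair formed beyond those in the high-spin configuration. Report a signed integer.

136

Fe³⁺: group 8, so d-count = 8 − 3 = 5.
High-spin d⁵ fills as t₂g³ eg² with CFSE 3(−0.4) + 2(+0.6) = 0.0Δ₀ = 0 kJ/mol.
Low-spin t₂g⁵ eg⁰ gives -2.0Δ₀ = -544 kJ/mol, but forming 2 extra pairs costs 2P = 680 kJ/mol, so E(LS) = -544 + 680 = 136 kJ/mol.
Thus E(LS) − E(HS) = 136 kJ/mol.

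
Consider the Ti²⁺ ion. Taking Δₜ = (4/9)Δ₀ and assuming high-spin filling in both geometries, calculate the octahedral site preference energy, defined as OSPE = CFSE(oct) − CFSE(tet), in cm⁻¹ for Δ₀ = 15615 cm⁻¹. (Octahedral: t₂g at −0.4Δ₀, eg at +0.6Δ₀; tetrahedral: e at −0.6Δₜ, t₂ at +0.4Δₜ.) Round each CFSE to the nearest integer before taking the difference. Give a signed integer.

Ti is in group 4, so Ti²⁺ is d² (4 − 2 = 2).
Octahedral high-spin t2g^2 e_g^0: CFSE = -0.8 × 15615 = -12492 cm⁻¹.
In a tetrahedral site the filling is e^2 t2^0: CFSE(tet) = -1.2Δₜ = -1.2 × (4/9)(15615) = -8328 cm⁻¹.
Subtracting, OSPE = -12492 − (-8328) = -4164 cm⁻¹.

-4164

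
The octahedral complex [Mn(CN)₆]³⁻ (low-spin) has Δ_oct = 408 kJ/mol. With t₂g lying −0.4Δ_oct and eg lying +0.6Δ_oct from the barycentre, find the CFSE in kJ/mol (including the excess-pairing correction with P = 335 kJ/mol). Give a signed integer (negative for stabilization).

-318

Each CN⁻ contributes -1; 6 × (-1) = -6. With overall charge -3, Mn is in the +3 oxidation state.
Mn sits in group 7; removing 3 electrons leaves Mn³⁺ with 7 − 3 = 4 d electrons.
The d⁴ electrons fill as t₂g⁴ eg⁰.
The orbital stabilization is -1.6Δ_oct = -1.6 × 408 = -653 kJ/mol.
High-spin d⁴ would be t₂g³ eg¹ with 0 pairs; low-spin has 1, so 1 excess pair costs +1P = +335 kJ/mol.
Net CFSE = -653 + 335 = -318 kJ/mol.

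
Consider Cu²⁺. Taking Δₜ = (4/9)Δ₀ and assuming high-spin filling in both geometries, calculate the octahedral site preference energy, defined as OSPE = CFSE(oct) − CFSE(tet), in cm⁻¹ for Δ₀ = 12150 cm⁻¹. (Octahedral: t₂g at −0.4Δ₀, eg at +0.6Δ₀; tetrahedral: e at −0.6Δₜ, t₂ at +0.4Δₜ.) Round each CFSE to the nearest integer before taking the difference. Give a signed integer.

Cu is in group 11, so Cu²⁺ is d⁹ (11 − 2 = 9).
In an octahedral site d⁹ (HS) is t2g^6 e_g^3, giving CFSE(oct) = -0.6Δ₀ = -7290 cm⁻¹.
In a tetrahedral site the filling is e^4 t2^5: CFSE(tet) = -0.4Δₜ = -0.4 × (4/9)(12150) = -2160 cm⁻¹.
OSPE = -7290 − (-2160) = -5130 cm⁻¹.

-5130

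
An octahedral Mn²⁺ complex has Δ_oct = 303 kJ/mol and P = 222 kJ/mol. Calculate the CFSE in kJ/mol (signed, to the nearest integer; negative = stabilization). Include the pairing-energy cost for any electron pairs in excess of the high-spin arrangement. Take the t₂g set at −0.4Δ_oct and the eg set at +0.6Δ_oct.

Mn²⁺: group 7, so d-count = 7 − 2 = 5.
With Δ_oct > P the complex is low-spin.
That gives t₂g⁵ eg⁰.
Orbital CFSE = -2.0Δ_oct = -2.0 × 303 = -606 kJ/mol.
Excess pairs vs high-spin: 2 − 0 = 2; pairing cost = +444 kJ/mol.
Net CFSE = -606 + 444 = -162 kJ/mol.

-162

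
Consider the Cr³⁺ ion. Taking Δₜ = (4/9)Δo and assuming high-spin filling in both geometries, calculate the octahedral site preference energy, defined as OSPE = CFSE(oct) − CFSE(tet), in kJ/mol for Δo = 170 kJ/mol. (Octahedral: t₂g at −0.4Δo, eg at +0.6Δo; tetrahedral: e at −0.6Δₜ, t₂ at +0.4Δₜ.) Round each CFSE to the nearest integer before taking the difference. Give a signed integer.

Cr sits in group 6; removing 3 electrons leaves Cr³⁺ with 6 − 3 = 3 d electrons.
Octahedral (high-spin): t2g^3 e_g^0, CFSE = 3(−0.4) + 0(+0.6) = -1.2Δo = -1.2 × 170 = -204 kJ/mol.
In a tetrahedral site the filling is e^2 t2^1: CFSE(tet) = -0.8Δₜ = -0.8 × (4/9)(170) = -60 kJ/mol.
OSPE = -204 − (-60) = -144 kJ/mol.

-144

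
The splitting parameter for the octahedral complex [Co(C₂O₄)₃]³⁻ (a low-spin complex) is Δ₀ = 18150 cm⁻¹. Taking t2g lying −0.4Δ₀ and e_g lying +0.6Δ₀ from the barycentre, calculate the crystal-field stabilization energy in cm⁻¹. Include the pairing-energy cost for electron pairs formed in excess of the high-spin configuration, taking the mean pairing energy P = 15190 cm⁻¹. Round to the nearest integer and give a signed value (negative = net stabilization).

-13180

Each C₂O₄²⁻ contributes -2; 3 × (-2) = -6. With overall charge -3, Co is in the +3 oxidation state.
Co is in group 9, so Co³⁺ is d⁶ (9 − 3 = 6).
Electron filling gives t2g^6 e_g^0.
Orbital CFSE = 6(-0.4) + 0(0.6) = -2.4Δ₀ = -2.4 × 18150 = -43560 cm⁻¹.
Pairing penalty: 3 pairs vs 1 in the high-spin reference → 2 extra × P = 30380 cm⁻¹.
Net CFSE = -43560 + 30380 = -13180 cm⁻¹.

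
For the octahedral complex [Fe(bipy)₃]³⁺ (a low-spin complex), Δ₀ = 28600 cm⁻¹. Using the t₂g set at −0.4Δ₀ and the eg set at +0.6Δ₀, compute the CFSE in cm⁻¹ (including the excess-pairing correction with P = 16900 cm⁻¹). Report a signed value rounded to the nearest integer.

-23400

bipy is neutral, so the +3 overall charge sits on Fe: oxidation state +3.
Fe is in group 8, so Fe³⁺ is d⁵ (8 − 3 = 5).
Configuration: t₂g⁵ eg⁰.
CFSE(orbital) = 5×(-0.4Δ₀) + 0×(0.6Δ₀) = -2.0Δ₀; with Δ₀ = 28600 cm⁻¹ that is -57200 cm⁻¹.
Pairing penalty: 2 pairs vs 0 in the high-spin reference → 2 extra × P = 33800 cm⁻¹.
Overall CFSE = -57200 + 33800 = -23400 cm⁻¹.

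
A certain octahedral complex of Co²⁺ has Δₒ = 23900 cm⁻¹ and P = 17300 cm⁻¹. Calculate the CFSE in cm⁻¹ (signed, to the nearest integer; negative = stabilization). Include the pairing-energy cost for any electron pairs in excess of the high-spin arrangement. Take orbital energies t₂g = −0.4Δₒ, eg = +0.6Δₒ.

Co²⁺: group 9, so d-count = 9 − 2 = 7.
Here Δₒ > P (23900 > 17300), so the low-spin state is favoured.
Filling d⁷ accordingly: t₂g⁶ eg¹.
Orbital CFSE = -1.8Δₒ = -1.8 × 23900 = -43020 cm⁻¹.
Excess pairs vs high-spin: 3 − 2 = 1; pairing cost = +17300 cm⁻¹.
Net CFSE = -43020 + 17300 = -25720 cm⁻¹.

-25720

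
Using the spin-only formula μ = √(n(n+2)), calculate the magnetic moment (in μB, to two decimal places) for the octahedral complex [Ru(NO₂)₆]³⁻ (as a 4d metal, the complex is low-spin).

Each NO₂⁻ contributes -1; 6 × (-1) = -6. With overall charge -3, Ru is in the +3 oxidation state.
Ru is in group 8, so Ru³⁺ is d⁵ (8 − 3 = 5).
Configuration: t₂g⁵ eg⁰ → 1 unpaired electron.
μ(spin-only) = √[1(1+2)] = √3 ≈ 1.73 μB.

1.73 μB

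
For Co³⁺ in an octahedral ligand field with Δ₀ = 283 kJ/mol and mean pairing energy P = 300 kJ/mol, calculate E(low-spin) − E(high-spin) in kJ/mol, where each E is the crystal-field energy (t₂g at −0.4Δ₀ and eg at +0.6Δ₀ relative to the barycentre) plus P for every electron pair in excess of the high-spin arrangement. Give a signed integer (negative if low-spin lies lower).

Group 9 minus oxidation state +3 gives a d⁶ configuration for Co³⁺.
High-spin: t₂g⁴ eg², CFSE = -0.4Δ₀ = -113 kJ/mol.
For low-spin the configuration is t₂g⁶ eg⁰: orbital energy -2.4 × 283 = -679 kJ/mol, and 2 additional pairs relative to high-spin add 600 kJ/mol, giving -79 kJ/mol.
Thus E(LS) − E(HS) = 34 kJ/mol.

34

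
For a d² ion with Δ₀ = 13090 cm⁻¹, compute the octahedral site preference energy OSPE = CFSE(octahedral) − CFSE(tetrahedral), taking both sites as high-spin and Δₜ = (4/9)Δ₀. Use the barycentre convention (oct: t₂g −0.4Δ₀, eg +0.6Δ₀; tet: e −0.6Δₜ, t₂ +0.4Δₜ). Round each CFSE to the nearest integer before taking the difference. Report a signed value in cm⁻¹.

-3491

Octahedral (high-spin): t2g^2 e_g^0, CFSE = 2(−0.4) + 0(+0.6) = -0.8Δ₀ = -0.8 × 13090 = -10472 cm⁻¹.
Tetrahedral: e^2 t2^0, CFSE = 2(−0.6) + 0(+0.4) = -1.2Δₜ = -1.2 × (4/9) × 13090 = -6981 cm⁻¹.
OSPE = CFSE(oct) − CFSE(tet) = -10472 − (-6981) = -3491 cm⁻¹.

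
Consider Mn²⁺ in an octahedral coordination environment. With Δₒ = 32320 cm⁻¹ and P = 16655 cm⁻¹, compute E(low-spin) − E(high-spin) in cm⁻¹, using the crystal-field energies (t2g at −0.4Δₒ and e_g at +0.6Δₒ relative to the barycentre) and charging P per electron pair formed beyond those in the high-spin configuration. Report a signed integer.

Mn is in group 7, so Mn²⁺ is d⁵ (7 − 2 = 5).
In the high-spin limit (t2g^3 e_g^2) the orbital term is 0.0Δₒ = 0 cm⁻¹, with no excess pairing.
Low-spin: t2g^5 e_g^0, orbital CFSE = -2.0Δₒ = -64640 cm⁻¹; plus 2 excess pairs × P = +33310 cm⁻¹; total -31330 cm⁻¹.
Thus E(LS) − E(HS) = -31330 cm⁻¹.

-31330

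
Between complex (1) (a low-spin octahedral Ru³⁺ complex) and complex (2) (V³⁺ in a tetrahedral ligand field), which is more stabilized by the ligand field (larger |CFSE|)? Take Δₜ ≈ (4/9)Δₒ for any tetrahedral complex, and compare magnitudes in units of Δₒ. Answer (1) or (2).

(1): Group 8 minus oxidation state +3 gives a d⁵ configuration for Ru³⁺; t2g^5 e_g^0, CFSE = -2.0Δₒ.
(2): V is in group 5, so V³⁺ is d² (5 − 3 = 2); Tetrahedral splitting is small, so the complex is high-spin; e² t₂⁰, CFSE = -1.2Δₜ ≈ -0.53Δₒ.
So (1) has the larger |CFSE|.

(1)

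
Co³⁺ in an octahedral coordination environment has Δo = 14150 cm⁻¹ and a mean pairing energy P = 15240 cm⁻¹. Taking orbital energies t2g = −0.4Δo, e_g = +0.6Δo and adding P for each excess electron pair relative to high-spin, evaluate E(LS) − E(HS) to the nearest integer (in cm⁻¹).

2180

Co sits in group 9; removing 3 electrons leaves Co³⁺ with 9 − 3 = 6 d electrons.
High-spin d⁶ fills as t2g^4 e_g^2 with CFSE 4(−0.4) + 2(+0.6) = -0.4Δo = -5660 cm⁻¹.
Low-spin: t2g^6 e_g^0, orbital CFSE = -2.4Δo = -33960 cm⁻¹; plus 2 excess pairs × P = +30480 cm⁻¹; total -3480 cm⁻¹.
E(LS) − E(HS) = -3480 − (-5660) = 2180 cm⁻¹.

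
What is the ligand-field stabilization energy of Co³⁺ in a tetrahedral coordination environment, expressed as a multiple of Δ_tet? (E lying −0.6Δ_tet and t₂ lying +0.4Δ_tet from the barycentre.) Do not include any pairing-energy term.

-0.6 Δ_tet

Co³⁺: group 9, so d-count = 9 − 3 = 6.
Tetrahedral splitting is small, so the complex is high-spin.
Configuration: e³ t₂³.
CFSE = 3(-0.6Δ_tet) + 3(0.4Δ_tet) = -1.8Δ_tet + 1.2Δ_tet = -0.6Δ_tet.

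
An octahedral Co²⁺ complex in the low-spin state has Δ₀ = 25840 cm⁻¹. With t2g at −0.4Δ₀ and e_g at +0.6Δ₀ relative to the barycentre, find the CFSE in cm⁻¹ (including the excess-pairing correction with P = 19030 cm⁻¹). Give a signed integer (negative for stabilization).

Co sits in group 9; removing 2 electrons leaves Co²⁺ with 9 − 2 = 7 d electrons.
Configuration: t2g^6 e_g^1.
CFSE(orbital) = 6×(-0.4Δ₀) + 1×(0.6Δ₀) = -1.8Δ₀; with Δ₀ = 25840 cm⁻¹ that is -46512 cm⁻¹.
Pairing penalty: 3 pairs vs 2 in the high-spin reference → 1 extra × P = 19030 cm⁻¹.
Combining: -46512 + 19030 = -27482 cm⁻¹.

-27482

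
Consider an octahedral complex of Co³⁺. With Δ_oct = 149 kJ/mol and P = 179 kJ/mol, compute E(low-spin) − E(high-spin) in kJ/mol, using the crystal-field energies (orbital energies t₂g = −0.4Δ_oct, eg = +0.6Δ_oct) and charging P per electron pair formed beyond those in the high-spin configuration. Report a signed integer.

60

Co sits in group 9; removing 3 electrons leaves Co³⁺ with 9 − 3 = 6 d electrons.
In the high-spin limit (t₂g⁴ eg²) the orbital term is -0.4Δ_oct = -60 kJ/mol, with no excess pairing.
For low-spin the configuration is t₂g⁶ eg⁰: orbital energy -2.4 × 149 = -358 kJ/mol, and 2 additional pairs relative to high-spin add 358 kJ/mol, giving 0 kJ/mol.
The difference is 0 − (-60) = 60 kJ/mol, so high-spin lies lower.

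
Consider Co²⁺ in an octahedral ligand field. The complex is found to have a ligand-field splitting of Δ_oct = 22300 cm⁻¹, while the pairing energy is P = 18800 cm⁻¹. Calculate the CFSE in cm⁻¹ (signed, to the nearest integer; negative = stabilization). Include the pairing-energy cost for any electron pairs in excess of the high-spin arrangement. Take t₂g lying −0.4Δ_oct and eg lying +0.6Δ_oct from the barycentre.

Co sits in group 9; removing 2 electrons leaves Co²⁺ with 9 − 2 = 7 d electrons.
Here Δ_oct > P (22300 > 18800), so the low-spin state is favoured.
Configuration: t₂g⁶ eg¹.
Orbital CFSE = -1.8Δ_oct = -1.8 × 22300 = -40140 cm⁻¹.
Excess pairs vs high-spin: 3 − 2 = 1; pairing cost = +18800 cm⁻¹.
Net CFSE = -40140 + 18800 = -21340 cm⁻¹.

-21340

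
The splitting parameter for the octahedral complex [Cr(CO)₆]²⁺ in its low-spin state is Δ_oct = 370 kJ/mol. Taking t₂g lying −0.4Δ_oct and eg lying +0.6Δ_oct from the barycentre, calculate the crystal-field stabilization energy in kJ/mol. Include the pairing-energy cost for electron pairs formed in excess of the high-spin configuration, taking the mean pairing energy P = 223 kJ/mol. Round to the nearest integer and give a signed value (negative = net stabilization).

-369

CO is neutral, so the +2 overall charge sits on Cr: oxidation state +2.
Cr is in group 6, so Cr²⁺ is d⁴ (6 − 2 = 4).
Electron filling gives t₂g⁴ eg⁰.
The orbital stabilization is -1.6Δ_oct = -1.6 × 370 = -592 kJ/mol.
High-spin d⁴ would be t₂g³ eg¹ with 0 pairs; low-spin has 1, so 1 excess pair costs +1P = +223 kJ/mol.
Overall CFSE = -592 + 223 = -369 kJ/mol.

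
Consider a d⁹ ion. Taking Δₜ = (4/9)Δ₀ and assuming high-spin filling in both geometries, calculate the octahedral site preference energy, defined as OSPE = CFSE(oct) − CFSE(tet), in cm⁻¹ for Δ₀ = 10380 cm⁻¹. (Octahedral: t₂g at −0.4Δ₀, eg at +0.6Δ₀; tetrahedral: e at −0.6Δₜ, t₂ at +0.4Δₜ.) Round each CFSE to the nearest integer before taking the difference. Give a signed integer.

-4383

In an octahedral site d⁹ (HS) is t2g^6 e_g^3, giving CFSE(oct) = -0.6Δ₀ = -6228 cm⁻¹.
Tetrahedral e^4 t2^5 gives -0.4Δₜ = -0.4 × (4/9) × 10380 = -1845 cm⁻¹.
Subtracting, OSPE = -6228 − (-1845) = -4383 cm⁻¹.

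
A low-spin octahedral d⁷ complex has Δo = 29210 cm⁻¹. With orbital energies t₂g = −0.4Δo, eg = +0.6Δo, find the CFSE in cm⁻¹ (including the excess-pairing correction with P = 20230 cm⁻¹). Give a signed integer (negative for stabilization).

Configuration: t₂g⁶ eg¹.
Orbital CFSE = 6(-0.4) + 1(0.6) = -1.8Δo = -1.8 × 29210 = -52578 cm⁻¹.
Relative to high-spin t₂g⁵ eg² (2 paired), the low-spin configuration has 1 additional pair, contributing +1 × 20230 = +20230 cm⁻¹.
Overall CFSE = -52578 + 20230 = -32348 cm⁻¹.

-32348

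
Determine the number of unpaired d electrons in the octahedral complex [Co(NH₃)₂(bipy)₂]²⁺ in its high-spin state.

Ligand charges: 2×(+0) from NH₃ and 2×(+0) from bipy sum to +0; with overall charge +2, Co is +2.
Co²⁺: group 9, so d-count = 9 − 2 = 7.
Configuration: t2g^5 e_g^2, giving 3 unpaired electrons.

3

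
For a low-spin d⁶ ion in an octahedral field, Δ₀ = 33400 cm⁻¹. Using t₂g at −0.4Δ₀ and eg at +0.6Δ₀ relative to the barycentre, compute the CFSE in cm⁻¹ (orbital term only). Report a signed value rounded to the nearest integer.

Electron filling gives t₂g⁶ eg⁰.
The orbital stabilization is -2.4Δ₀ = -2.4 × 33400 = -80160 cm⁻¹.

-80160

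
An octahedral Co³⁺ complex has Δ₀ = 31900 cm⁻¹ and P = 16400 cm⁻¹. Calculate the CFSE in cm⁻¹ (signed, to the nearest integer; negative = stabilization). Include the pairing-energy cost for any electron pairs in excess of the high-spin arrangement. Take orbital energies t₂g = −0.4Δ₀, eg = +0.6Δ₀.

-43760

Co³⁺: group 9, so d-count = 9 − 3 = 6.
Δ₀ > P, so pairing is preferred: the ground state is low-spin.
Filling d⁶ accordingly: t₂g⁶ eg⁰.
Orbital CFSE = -2.4Δ₀ = -2.4 × 31900 = -76560 cm⁻¹.
Excess pairs vs high-spin: 3 − 1 = 2; pairing cost = +32800 cm⁻¹.
Net CFSE = -76560 + 32800 = -43760 cm⁻¹.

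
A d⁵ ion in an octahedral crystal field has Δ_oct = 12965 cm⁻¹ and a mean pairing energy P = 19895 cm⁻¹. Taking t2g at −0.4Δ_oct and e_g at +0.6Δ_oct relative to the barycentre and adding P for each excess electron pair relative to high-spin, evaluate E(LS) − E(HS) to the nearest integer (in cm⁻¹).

13860

High-spin d⁵ fills as t2g^3 e_g^2 with CFSE 3(−0.4) + 2(+0.6) = 0.0Δ_oct = 0 cm⁻¹.
Low-spin t2g^5 e_g^0 gives -2.0Δ_oct = -25930 cm⁻¹, but forming 2 extra pairs costs 2P = 39790 cm⁻¹, so E(LS) = -25930 + 39790 = 13860 cm⁻¹.
The difference is 13860 − (0) = 13860 cm⁻¹, so high-spin lies lower.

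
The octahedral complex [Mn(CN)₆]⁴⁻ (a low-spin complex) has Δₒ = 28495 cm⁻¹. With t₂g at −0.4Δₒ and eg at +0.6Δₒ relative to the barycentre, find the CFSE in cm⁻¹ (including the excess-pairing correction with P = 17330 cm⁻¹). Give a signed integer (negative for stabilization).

-22330

Each CN⁻ contributes -1; 6 × (-1) = -6. With overall charge -4, Mn is in the +2 oxidation state.
Mn is in group 7, so Mn²⁺ is d⁵ (7 − 2 = 5).
The d⁵ electrons fill as t₂g⁵ eg⁰.
The orbital stabilization is -2.0Δₒ = -2.0 × 28495 = -56990 cm⁻¹.
Relative to high-spin t₂g³ eg² (0 paired), the low-spin configuration has 2 additional pairs, contributing +2 × 17330 = +34660 cm⁻¹.
Combining: -56990 + 34660 = -22330 cm⁻¹.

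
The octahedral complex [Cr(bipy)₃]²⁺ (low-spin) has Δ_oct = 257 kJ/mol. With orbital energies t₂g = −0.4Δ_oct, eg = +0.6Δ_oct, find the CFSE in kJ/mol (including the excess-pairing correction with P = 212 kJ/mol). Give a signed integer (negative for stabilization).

-199

bipy is neutral, so the +2 overall charge sits on Cr: oxidation state +2.
Cr²⁺: group 6, so d-count = 6 − 2 = 4.
The d⁴ electrons fill as t₂g⁴ eg⁰.
Orbital CFSE = 4(-0.4) + 0(0.6) = -1.6Δ_oct = -1.6 × 257 = -411 kJ/mol.
High-spin d⁴ would be t₂g³ eg¹ with 0 pairs; low-spin has 1, so 1 excess pair costs +1P = +212 kJ/mol.
Combining: -411 + 212 = -199 kJ/mol.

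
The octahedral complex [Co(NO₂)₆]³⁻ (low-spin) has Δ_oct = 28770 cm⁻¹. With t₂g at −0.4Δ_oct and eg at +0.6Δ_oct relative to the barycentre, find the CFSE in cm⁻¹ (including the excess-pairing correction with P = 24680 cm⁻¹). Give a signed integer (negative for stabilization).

Each NO₂⁻ contributes -1; 6 × (-1) = -6. With overall charge -3, Co is in the +3 oxidation state.
Co is in group 9, so Co³⁺ is d⁶ (9 − 3 = 6).
Electron filling gives t₂g⁶ eg⁰.
CFSE(orbital) = 6×(-0.4Δ_oct) + 0×(0.6Δ_oct) = -2.4Δ_oct; with Δ_oct = 28770 cm⁻¹ that is -69048 cm⁻¹.
Pairing penalty: 3 pairs vs 1 in the high-spin reference → 2 extra × P = 49360 cm⁻¹.
Overall CFSE = -69048 + 49360 = -19688 cm⁻¹.

-19688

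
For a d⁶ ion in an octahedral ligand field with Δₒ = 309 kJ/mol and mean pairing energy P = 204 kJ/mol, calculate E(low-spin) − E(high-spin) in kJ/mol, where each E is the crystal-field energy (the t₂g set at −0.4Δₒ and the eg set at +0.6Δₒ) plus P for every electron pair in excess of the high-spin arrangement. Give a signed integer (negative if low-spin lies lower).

-210

In the high-spin limit (t₂g⁴ eg²) the orbital term is -0.4Δₒ = -124 kJ/mol, with no excess pairing.
Low-spin: t₂g⁶ eg⁰, orbital CFSE = -2.4Δₒ = -742 kJ/mol; plus 2 excess pairs × P = +408 kJ/mol; total -334 kJ/mol.
The difference is -334 − (-124) = -210 kJ/mol, so low-spin lies lower.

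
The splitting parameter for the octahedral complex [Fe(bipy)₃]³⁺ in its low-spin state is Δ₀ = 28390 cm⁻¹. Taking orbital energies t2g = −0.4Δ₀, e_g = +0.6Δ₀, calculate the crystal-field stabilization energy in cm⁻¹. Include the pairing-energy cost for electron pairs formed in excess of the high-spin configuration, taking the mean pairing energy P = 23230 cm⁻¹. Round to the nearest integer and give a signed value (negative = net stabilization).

-10320

bipy is neutral, so the +3 overall charge sits on Fe: oxidation state +3.
Fe³⁺: group 8, so d-count = 8 − 3 = 5.
The d⁵ electrons fill as t2g^5 e_g^0.
Orbital CFSE = 5(-0.4) + 0(0.6) = -2.0Δ₀ = -2.0 × 28390 = -56780 cm⁻¹.
Pairing penalty: 2 pairs vs 0 in the high-spin reference → 2 extra × P = 46460 cm⁻¹.
Net CFSE = -56780 + 46460 = -10320 cm⁻¹.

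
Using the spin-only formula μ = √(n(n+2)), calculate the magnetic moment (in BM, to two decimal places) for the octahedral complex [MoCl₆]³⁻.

3.87 BM

Each Cl⁻ contributes -1; 6 × (-1) = -6. With overall charge -3, Mo is in the +3 oxidation state.
Mo sits in group 6; removing 3 electrons leaves Mo³⁺ with 6 − 3 = 3 d electrons.
Configuration: t₂g³ eg⁰ → 3 unpaired electrons.
μ(spin-only) = √[3(3+2)] = √15 ≈ 3.87 BM.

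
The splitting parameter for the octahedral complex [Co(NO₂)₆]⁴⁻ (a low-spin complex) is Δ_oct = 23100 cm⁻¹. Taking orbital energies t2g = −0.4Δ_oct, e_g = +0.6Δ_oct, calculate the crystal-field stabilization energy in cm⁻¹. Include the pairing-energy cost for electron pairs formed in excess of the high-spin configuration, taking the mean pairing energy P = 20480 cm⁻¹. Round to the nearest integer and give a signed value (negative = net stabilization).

Each NO₂⁻ contributes -1; 6 × (-1) = -6. With overall charge -4, Co is in the +2 oxidation state.
Co²⁺: group 9, so d-count = 9 − 2 = 7.
Electron filling gives t2g^6 e_g^1.
Orbital CFSE = 6(-0.4) + 1(0.6) = -1.8Δ_oct = -1.8 × 23100 = -41580 cm⁻¹.
High-spin d⁷ would be t2g^5 e_g^2 with 2 pairs; low-spin has 3, so 1 excess pair costs +1P = +20480 cm⁻¹.
Overall CFSE = -41580 + 20480 = -21100 cm⁻¹.

-21100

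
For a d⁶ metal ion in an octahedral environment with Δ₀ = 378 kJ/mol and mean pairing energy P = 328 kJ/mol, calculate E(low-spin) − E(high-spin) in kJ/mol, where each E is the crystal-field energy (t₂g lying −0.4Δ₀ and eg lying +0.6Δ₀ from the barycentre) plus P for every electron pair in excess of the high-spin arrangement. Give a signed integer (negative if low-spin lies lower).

-100

High-spin d⁶ fills as t₂g⁴ eg² with CFSE 4(−0.4) + 2(+0.6) = -0.4Δ₀ = -151 kJ/mol.
Low-spin t₂g⁶ eg⁰ gives -2.4Δ₀ = -907 kJ/mol, but forming 2 extra pairs costs 2P = 656 kJ/mol, so E(LS) = -907 + 656 = -251 kJ/mol.
Thus E(LS) − E(HS) = -100 kJ/mol.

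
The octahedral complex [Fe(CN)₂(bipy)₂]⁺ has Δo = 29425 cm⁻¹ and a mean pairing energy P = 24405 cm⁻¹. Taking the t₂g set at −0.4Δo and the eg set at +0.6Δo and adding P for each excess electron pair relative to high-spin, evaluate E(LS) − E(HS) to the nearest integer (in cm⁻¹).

-10040

Ligand charges: 2×(-1) from CN⁻ and 2×(+0) from bipy sum to -2; with overall charge +1, Fe is +3.
Group 8 minus oxidation state +3 gives a d⁵ configuration for Fe³⁺.
In the high-spin limit (t₂g³ eg²) the orbital term is 0.0Δo = 0 cm⁻¹, with no excess pairing.
For low-spin the configuration is t₂g⁵ eg⁰: orbital energy -2.0 × 29425 = -58850 cm⁻¹, and 2 additional pairs relative to high-spin add 48810 cm⁻¹, giving -10040 cm⁻¹.
Thus E(LS) − E(HS) = -10040 cm⁻¹.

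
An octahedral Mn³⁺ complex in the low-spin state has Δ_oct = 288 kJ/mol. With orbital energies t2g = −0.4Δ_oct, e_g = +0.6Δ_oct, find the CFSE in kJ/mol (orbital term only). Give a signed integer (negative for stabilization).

-461

Mn sits in group 7; removing 3 electrons leaves Mn³⁺ with 7 − 3 = 4 d electrons.
Electron filling gives t2g^4 e_g^0.
The orbital stabilization is -1.6Δ_oct = -1.6 × 288 = -461 kJ/mol.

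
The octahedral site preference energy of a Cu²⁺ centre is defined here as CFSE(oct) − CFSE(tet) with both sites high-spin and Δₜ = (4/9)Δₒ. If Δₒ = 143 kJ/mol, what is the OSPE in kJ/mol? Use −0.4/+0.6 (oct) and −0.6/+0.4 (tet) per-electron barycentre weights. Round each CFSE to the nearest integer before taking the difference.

-61

Cu is in group 11, so Cu²⁺ is d⁹ (11 − 2 = 9).
In an octahedral site d⁹ (HS) is t2g^6 e_g^3, giving CFSE(oct) = -0.6Δₒ = -86 kJ/mol.
In a tetrahedral site the filling is e^4 t2^5: CFSE(tet) = -0.4Δₜ = -0.4 × (4/9)(143) = -25 kJ/mol.
OSPE = -86 − (-25) = -61 kJ/mol.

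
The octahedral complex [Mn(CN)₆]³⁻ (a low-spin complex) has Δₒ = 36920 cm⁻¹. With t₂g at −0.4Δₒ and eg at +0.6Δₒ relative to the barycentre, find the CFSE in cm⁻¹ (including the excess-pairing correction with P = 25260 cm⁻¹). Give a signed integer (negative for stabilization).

Each CN⁻ contributes -1; 6 × (-1) = -6. With overall charge -3, Mn is in the +3 oxidation state.
Group 7 minus oxidation state +3 gives a d⁴ configuration for Mn³⁺.
Configuration: t₂g⁴ eg⁰.
Orbital CFSE = 4(-0.4) + 0(0.6) = -1.6Δₒ = -1.6 × 36920 = -59072 cm⁻¹.
Pairing penalty: 1 pair vs 0 in the high-spin reference → 1 extra × P = 25260 cm⁻¹.
Overall CFSE = -59072 + 25260 = -33812 cm⁻¹.

-33812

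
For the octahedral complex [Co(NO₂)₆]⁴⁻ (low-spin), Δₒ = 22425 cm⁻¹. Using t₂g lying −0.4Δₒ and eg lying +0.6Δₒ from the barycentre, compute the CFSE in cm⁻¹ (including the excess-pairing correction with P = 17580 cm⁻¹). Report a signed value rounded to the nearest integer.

Each NO₂⁻ contributes -1; 6 × (-1) = -6. With overall charge -4, Co is in the +2 oxidation state.
Co is in group 9, so Co²⁺ is d⁷ (9 − 2 = 7).
Configuration: t₂g⁶ eg¹.
CFSE(orbital) = 6×(-0.4Δₒ) + 1×(0.6Δₒ) = -1.8Δₒ; with Δₒ = 22425 cm⁻¹ that is -40365 cm⁻¹.
Pairing penalty: 3 pairs vs 2 in the high-spin reference → 1 extra × P = 17580 cm⁻¹.
Net CFSE = -40365 + 17580 = -22785 cm⁻¹.

-22785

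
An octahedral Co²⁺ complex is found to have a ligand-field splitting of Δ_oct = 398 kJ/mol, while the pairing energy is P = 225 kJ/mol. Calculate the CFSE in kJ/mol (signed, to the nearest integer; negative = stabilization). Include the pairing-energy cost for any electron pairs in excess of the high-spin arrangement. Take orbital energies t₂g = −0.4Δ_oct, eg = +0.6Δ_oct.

Group 9 minus oxidation state +2 gives a d⁷ configuration for Co²⁺.
Δ_oct > P, so pairing is preferred: the ground state is low-spin.
Filling d⁷ accordingly: t₂g⁶ eg¹.
Orbital CFSE = -1.8Δ_oct = -1.8 × 398 = -716 kJ/mol.
Excess pairs vs high-spin: 3 − 2 = 1; pairing cost = +225 kJ/mol.
Net CFSE = -716 + 225 = -491 kJ/mol.

-491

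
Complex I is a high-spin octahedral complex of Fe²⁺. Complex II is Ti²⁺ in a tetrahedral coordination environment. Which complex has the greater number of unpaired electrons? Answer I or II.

I: Fe sits in group 8; removing 2 electrons leaves Fe²⁺ with 8 − 2 = 6 d electrons; t₂g⁴ eg² → 4 unpaired.
II: Ti²⁺: group 4, so d-count = 4 − 2 = 2; Tetrahedral fields are weak (Δₜ ≈ 4/9 Δₒ), so electrons fill high-spin; e² t₂⁰ → 2 unpaired.
So I has more unpaired electrons.

I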